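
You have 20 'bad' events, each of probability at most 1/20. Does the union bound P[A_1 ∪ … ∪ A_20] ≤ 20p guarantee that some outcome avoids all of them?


Union bound: P[∪_{i=1}^{20} A_i] ≤ Σ_i P[A_i] ≤ 20·p = 20·(1/20) = 1.
Numerically: 1 ≈ 1.00000.
Is 1 < 1? NO.
Since the bound 1 is ≥ 1, the union bound is uninformative here; it does NOT by itself certify existence.

20·p = 1 ≈ 1.00000; existence NOT certified by the union bound.


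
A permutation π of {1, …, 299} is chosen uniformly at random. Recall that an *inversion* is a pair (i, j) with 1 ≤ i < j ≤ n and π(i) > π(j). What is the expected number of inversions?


Write X = Σ X_I over the C(299, 2) = 44551 pairs i < j, with X_I the indicator of one inversion.
There are 44551 indicators.
For each fixed pair i < j, the values π(i) and π(j) are two distinct elements of {1, …, 299} in uniformly random order; by symmetry P[π(i) > π(j)] = 1/2.
By linearity: E[X] = 44551 · (1/2) = C(299, 2) · (1/2) = 44551/2 = 44551/2 ≈ 22275.500.

E[X] = 44551/2 = 22275.500.


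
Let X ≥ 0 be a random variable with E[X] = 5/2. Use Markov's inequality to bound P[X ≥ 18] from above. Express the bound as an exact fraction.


μ = E[X] = 5/2, a = 18.
Markov: P[X ≥ 18] ≤ μ/a = (5/2)/18 = 5/36.
Numerically: ≈ 0.138889.
(Since a = 18 > μ = 2.500000, the bound 5/36 is < 1 and informative.)

P[X ≥ 18] ≤ 5/36 ≈ 0.138889.


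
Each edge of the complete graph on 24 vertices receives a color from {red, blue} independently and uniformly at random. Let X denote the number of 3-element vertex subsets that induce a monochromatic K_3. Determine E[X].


Let X = Σ_S X_S over the C(24, 3) = 2024 subsets S of size 3, where X_S = 1 if the K_3 on S is monochromatic.
For a fixed S, the K_3 on S has C(3, 2) = 3 edges. P[all 3 edges red] = (1/2)^3, and likewise for blue, so P[monochromatic] = 2·(1/2)^3 = 2^{1 − 3} = 1/4.
Summing: E[X] = C(24, 3) · 2^{1 − 3} = 2024 · 1/4 = 506.
Numerically: E[X] ≈ 506.0000.

E[X] = C(24,3)·2^(1−C(3,2)) = 506 ≈ 506.0000.


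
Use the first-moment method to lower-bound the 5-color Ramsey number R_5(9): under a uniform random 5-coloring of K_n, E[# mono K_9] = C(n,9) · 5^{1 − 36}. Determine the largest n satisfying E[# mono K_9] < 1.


We need C(n, 9) · 5^{1 − 36} < 1, i.e. C(n, 9) < 5^{36 − 1} = 2910383045673370361328125.
Check values of n near the boundary:
  n = 2169: C(2169, 9) = 2879753360044504243499683; 2879753360044504243499683 < 2910383045673370361328125? YES
  n = 2170: C(2170, 9) = 2891746779868845075610510; 2891746779868845075610510 < 2910383045673370361328125? YES
  n = 2171: C(2171, 9) = 2903784578674959601827205; 2903784578674959601827205 < 2910383045673370361328125? YES
  n = 2172: C(2172, 9) = 2915866900084148060642020; 2915866900084148060642020 < 2910383045673370361328125? NO
The largest n with C(n, 9) < 2910383045673370361328125 is n = 2171 (where E[X] = 580756915734991920365441/582076609134674072265625 ≈ 0.9977328). Hence R_5(9) > 2171, i.e. R_5(9) ≥ 2172.

Largest n = 2171; hence R_5(9) > 2171.


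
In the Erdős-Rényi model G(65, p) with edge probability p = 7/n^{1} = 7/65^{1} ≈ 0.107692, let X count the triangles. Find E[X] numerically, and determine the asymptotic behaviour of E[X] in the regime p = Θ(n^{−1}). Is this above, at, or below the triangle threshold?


Number of potential triangles: C(65, 3) = 43680.
Each occurs with probability p³ ≈ (0.107692)³ ≈ 1.24897588e-03.
By linearity: E[X] = C(65, 3)·p³ ≈ 43680 · 1.24897588e-03 ≈ 54.555266.
Here α = 1, so p = 7/n is exactly at the triangle threshold p ~ 1/n. Asymptotically E[X] → c³/6 = 7³/6 = 343/6 ≈ 57.166667, a bounded constant. In this regime the triangle count is asymptotically Poisson(c³/6).

E[X] ≈ 54.555266; in regime p = Θ(1/n^{1}) E[X] stays bounded (at the triangle threshold p ~ 1/n).


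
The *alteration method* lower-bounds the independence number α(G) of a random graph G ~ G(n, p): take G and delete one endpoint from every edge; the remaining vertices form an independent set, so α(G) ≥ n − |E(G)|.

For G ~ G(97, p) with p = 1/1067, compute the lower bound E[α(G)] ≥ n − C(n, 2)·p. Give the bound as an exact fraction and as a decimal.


E[|E(G)|] = C(97, 2)·p = 4656 · (1/1067) = 48/11.
E[α(G)] ≥ n − E[|E(G)|] = 97 − 48/11 = 1019/11.
Numerically: ≈ 92.636.
(This is only a lower bound; the true E[α(G)] may be larger.)

E[α(G)] ≥ 1019/11 ≈ 92.636.


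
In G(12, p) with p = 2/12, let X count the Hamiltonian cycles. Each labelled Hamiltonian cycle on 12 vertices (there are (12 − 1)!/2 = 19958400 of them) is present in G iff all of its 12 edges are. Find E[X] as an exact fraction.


K_12 has (12 − 1)!/2 = 19958400 labelled Hamiltonian cycles.
For each such Hamiltonian cycle H, let X_H = 1 if all 12 edges of H are present in G. Then P[X_H = 1] = p^{12} = (1/6)^{12} = 1/2176782336.
Summing the indicators: E[X] = Σ_H E[X_H] = 19958400 · p^{12} = 19958400 · 1/2176782336 = 1925/209952.
Numerically: E[X] ≈ 0.00917.

E[X] = 19958400 · (1/6)^{12} = 1925/209952 ≈ 0.00917.


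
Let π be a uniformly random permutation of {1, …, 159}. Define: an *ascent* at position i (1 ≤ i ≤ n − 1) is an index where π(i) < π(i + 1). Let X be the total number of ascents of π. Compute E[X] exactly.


Write X = Σ X_I over i = 1, …, 158, with X_I the indicator of one ascent.
There are 158 indicators.
For each fixed i, the pair (π(i), π(i+1)) is a uniformly random ordered pair of distinct values from {1, …, 159}; by symmetry P[π(i) < π(i+1)] = 1/2.
By linearity: E[X] = 158 · (1/2) = (159 − 1) · (1/2) = 79 ≈ 79.00000.

E[X] = 79 = 79.00000.


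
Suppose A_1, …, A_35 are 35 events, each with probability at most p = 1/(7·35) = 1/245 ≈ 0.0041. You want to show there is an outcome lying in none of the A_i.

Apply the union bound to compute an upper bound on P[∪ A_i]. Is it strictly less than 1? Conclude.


Union bound: P[∪_{i=1}^{35} A_i] ≤ Σ_i P[A_i] ≤ 35·p = 35·(1/245) = 1/7.
Numerically: 1/7 ≈ 0.1429.
Is 1/7 < 1? YES.
Since P[∪ A_i] ≤ 1/7 < 1, the complement has P[∩ A_i^c] ≥ 1 − 1/7 = 6/7 > 0, so some outcome avoids every A_i.

35·p = 1/7 ≈ 0.1429; existence CERTIFIED by the union bound.


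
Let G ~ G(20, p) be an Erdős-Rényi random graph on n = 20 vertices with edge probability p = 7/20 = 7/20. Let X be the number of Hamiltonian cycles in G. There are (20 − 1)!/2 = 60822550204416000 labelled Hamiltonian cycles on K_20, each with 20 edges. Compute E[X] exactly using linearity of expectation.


K_20 has (20 − 1)!/2 = 60822550204416000 labelled Hamiltonian cycles.
For each such Hamiltonian cycle H, let X_H = 1 if all 20 edges of H are present in G. Then P[X_H = 1] = p^{20} = (7/20)^{20} = 79792266297612001/104857600000000000000000000.
Summing the indicators: E[X] = Σ_H E[X_H] = 60822550204416000 · p^{20} = 60822550204416000 · 79792266297612001/104857600000000000000000000 = 1184855742873690605203907421/25600000000000000000.
Numerically: E[X] ≈ 4.62834e+07.

E[X] = 60822550204416000 · (7/20)^{20} = 1184855742873690605203907421/25600000000000000000 ≈ 4.62834e+07.


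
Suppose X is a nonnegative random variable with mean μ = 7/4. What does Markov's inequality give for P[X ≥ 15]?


μ = E[X] = 7/4, a = 15.
Markov: P[X ≥ 15] ≤ μ/a = (7/4)/15 = 7/60.
Numerically: ≈ 0.1167.
(Since a = 15 > μ = 1.7500, the bound 7/60 is < 1 and informative.)

P[X ≥ 15] ≤ 7/60 ≈ 0.1167.


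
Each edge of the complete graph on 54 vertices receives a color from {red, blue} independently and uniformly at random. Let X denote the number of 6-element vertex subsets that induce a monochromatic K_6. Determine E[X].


Let X = Σ_S X_S over the C(54, 6) = 25827165 subsets S of size 6, where X_S = 1 if the K_6 on S is monochromatic.
For a fixed S, the K_6 on S has C(6, 2) = 15 edges. P[all 15 edges red] = (1/2)^15, and likewise for blue, so P[monochromatic] = 2·(1/2)^15 = 2^{1 − 15} = 1/16384.
Summing: E[X] = C(54, 6) · 2^{1 − 15} = 25827165 · 1/16384 = 25827165/16384.
Numerically: E[X] ≈ 1576.365051.

E[X] = C(54,6)·2^(1−C(6,2)) = 25827165/16384 ≈ 1576.365051.


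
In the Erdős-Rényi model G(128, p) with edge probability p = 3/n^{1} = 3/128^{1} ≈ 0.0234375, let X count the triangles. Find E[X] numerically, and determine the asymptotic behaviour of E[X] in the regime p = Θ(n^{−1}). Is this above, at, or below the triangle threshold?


Number of potential triangles: C(128, 3) = 341376.
Each occurs with probability p³ ≈ (0.0234375)³ ≈ 1.28746033e-05.
By linearity: E[X] = C(128, 3)·p³ ≈ 341376 · 1.28746033e-05 ≈ 4.395081.
Here α = 1, so p = 3/n is exactly at the triangle threshold p ~ 1/n. Asymptotically E[X] → c³/6 = 3³/6 = 9/2 ≈ 4.500000, a bounded constant. In this regime the triangle count is asymptotically Poisson(c³/6).

E[X] ≈ 4.395081; in regime p = Θ(1/n^{1}) E[X] stays bounded (at the triangle threshold p ~ 1/n).


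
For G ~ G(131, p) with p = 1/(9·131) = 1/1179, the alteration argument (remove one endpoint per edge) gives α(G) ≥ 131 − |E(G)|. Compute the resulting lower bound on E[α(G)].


E[|E(G)|] = C(131, 2)·p = 8515 · (1/1179) = 65/9.
E[α(G)] ≥ n − E[|E(G)|] = 131 − 65/9 = 1114/9.
Numerically: ≈ 123.7778.
(This is only a lower bound; the true E[α(G)] may be larger.)

E[α(G)] ≥ 1114/9 ≈ 123.7778.


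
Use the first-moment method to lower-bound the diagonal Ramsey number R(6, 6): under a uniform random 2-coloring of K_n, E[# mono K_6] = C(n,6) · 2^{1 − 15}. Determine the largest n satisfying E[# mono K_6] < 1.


We need C(n, 6) · 2^{1 − 15} < 1, i.e. C(n, 6) < 2^{15 − 1} = 16384.
Check values of n near the boundary:
  n = 16: C(16, 6) = 8008; 8008 < 16384? YES
  n = 17: C(17, 6) = 12376; 12376 < 16384? YES
  n = 18: C(18, 6) = 18564; 18564 < 16384? NO
The largest n with C(n, 6) < 16384 is n = 17 (where E[X] = 1547/2048 ≈ 0.7554). Hence R(6, 6) > 17, i.e. R(6, 6) ≥ 18.

Largest n = 17; hence R(6, 6) > 17.


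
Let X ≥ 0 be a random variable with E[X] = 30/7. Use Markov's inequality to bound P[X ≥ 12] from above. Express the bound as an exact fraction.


μ = E[X] = 30/7, a = 12.
Markov: P[X ≥ 12] ≤ μ/a = (30/7)/12 = 5/14.
Numerically: ≈ 0.3571.
(Since a = 12 > μ = 4.2857, the bound 5/14 is < 1 and informative.)

P[X ≥ 12] ≤ 5/14 ≈ 0.3571.


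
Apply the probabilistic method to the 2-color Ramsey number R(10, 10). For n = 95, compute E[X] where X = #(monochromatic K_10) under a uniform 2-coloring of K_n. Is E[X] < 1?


E[X] = C(95, 10) · 2^{1 − 45} = 10104934117421 · 2^{−44} = 10104934117421/17592186044416.
As a reduced fraction: E[X] = 10104934117421/17592186044416 ≈ 0.574399.
Is E[X] < 1? YES.
Since E[X] < 1, there exists a 2-coloring of K_{95} with no monochromatic K_10; hence R(10, 10) > 95.

E[X] = 10104934117421/17592186044416 ≈ 0.574399; E[X] < 1, so R(10, 10) > 95.


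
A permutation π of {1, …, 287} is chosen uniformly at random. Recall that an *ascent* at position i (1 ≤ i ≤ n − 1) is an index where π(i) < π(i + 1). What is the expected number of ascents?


Write X = Σ X_I over i = 1, …, 286, with X_I the indicator of one ascent.
There are 286 indicators.
For each fixed i, the pair (π(i), π(i+1)) is a uniformly random ordered pair of distinct values from {1, …, 287}; by symmetry P[π(i) < π(i+1)] = 1/2.
By linearity: E[X] = 286 · (1/2) = (287 − 1) · (1/2) = 143 ≈ 143.000000.

E[X] = 143 = 143.000000.


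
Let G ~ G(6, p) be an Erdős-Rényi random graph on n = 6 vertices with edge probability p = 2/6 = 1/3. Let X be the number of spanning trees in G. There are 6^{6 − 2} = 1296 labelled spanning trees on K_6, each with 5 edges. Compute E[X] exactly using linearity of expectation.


K_6 has 6^{6 − 2} = 1296 labelled spanning trees.
For each such spanning tree H, let X_H = 1 if all 5 edges of H are present in G. Then P[X_H = 1] = p^{5} = (1/3)^{5} = 1/243.
By linearity: E[X] = Σ_H E[X_H] = 1296 · p^{5} = 1296 · 1/243 = 16/3.
Numerically: E[X] ≈ 5.33333.

E[X] = 1296 · (1/3)^{5} = 16/3 ≈ 5.33333.


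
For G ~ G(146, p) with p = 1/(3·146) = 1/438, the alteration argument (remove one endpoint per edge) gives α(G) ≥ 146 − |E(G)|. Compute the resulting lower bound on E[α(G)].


E[|E(G)|] = C(146, 2)·p = 10585 · (1/438) = 145/6.
E[α(G)] ≥ n − E[|E(G)|] = 146 − 145/6 = 731/6.
Numerically: ≈ 121.8333.
(This is only a lower bound; the true E[α(G)] may be larger.)

E[α(G)] ≥ 731/6 ≈ 121.8333.


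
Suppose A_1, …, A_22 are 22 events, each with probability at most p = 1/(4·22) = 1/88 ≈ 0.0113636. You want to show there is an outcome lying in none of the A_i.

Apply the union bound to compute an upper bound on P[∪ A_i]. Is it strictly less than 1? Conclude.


Union bound: P[∪_{i=1}^{22} A_i] ≤ Σ_i P[A_i] ≤ 22·p = 22·(1/88) = 1/4.
Numerically: 1/4 ≈ 0.2500000.
Is 1/4 < 1? YES.
Since P[∪ A_i] ≤ 1/4 < 1, the complement has P[∩ A_i^c] ≥ 1 − 1/4 = 3/4 > 0, so some outcome avoids every A_i.

22·p = 1/4 ≈ 0.2500000; existence CERTIFIED by the union bound.


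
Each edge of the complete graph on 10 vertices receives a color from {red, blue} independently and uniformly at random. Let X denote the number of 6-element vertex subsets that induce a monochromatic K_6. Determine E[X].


Let X = Σ_S X_S over the C(10, 6) = 210 subsets S of size 6, where X_S = 1 if the K_6 on S is monochromatic.
For a fixed S, the K_6 on S has C(6, 2) = 15 edges. P[all 15 edges red] = (1/2)^15, and likewise for blue, so P[monochromatic] = 2·(1/2)^15 = 2^{1 − 15} = 1/16384.
By linearity: E[X] = C(10, 6) · 2^{1 − 15} = 210 · 1/16384 = 105/8192.
Numerically: E[X] ≈ 0.013.

E[X] = C(10,6)·2^(1−C(6,2)) = 105/8192 ≈ 0.013.


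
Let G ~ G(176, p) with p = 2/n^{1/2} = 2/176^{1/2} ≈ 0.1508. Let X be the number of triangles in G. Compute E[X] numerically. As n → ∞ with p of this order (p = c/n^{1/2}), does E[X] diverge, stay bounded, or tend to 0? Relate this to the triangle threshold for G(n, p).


Number of potential triangles: C(176, 3) = 893200.
Each occurs with probability p³ ≈ (0.1508)³ ≈ 3.426265e-03.
By linearity: E[X] = C(176, 3)·p³ ≈ 893200 · 3.426265e-03 ≈ 3060.3401.
Since α = 1/2 < 1, p = c/n^{1/2} ≫ 1/n is above the triangle threshold p ~ 1/n. Asymptotically E[X] ~ (c³/6)·n^{3(1−α)} = (2³/6)·n^{1.5} → ∞; triangles are abundant w.h.p.

E[X] ≈ 3060.3401; in regime p = Θ(1/n^{1/2}) E[X] diverges (above the triangle threshold p ~ 1/n).


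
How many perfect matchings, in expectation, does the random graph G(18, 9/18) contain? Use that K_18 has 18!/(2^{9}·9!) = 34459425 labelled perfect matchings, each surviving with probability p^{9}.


K_18 has 18!/(2^{9}·9!) = 34459425 labelled perfect matchings.
For each such perfect matching H, let X_H = 1 if all 9 edges of H are present in G. Then P[X_H = 1] = p^{9} = (1/2)^{9} = 1/512.
By linearity: E[X] = Σ_H E[X_H] = 34459425 · p^{9} = 34459425 · 1/512 = 34459425/512.
Numerically: E[X] ≈ 67303.6.

E[X] = 34459425 · (1/2)^{9} = 34459425/512 ≈ 67303.6.


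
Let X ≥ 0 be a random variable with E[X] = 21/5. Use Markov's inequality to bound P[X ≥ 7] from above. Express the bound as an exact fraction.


μ = E[X] = 21/5, a = 7.
Markov: P[X ≥ 7] ≤ μ/a = (21/5)/7 = 3/5.
Numerically: ≈ 0.6000.
(Since a = 7 > μ = 4.2000, the bound 3/5 is < 1 and informative.)

P[X ≥ 7] ≤ 3/5 ≈ 0.6000.


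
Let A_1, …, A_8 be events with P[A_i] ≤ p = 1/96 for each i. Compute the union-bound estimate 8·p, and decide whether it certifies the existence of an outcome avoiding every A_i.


Union bound: P[∪_{i=1}^{8} A_i] ≤ Σ_i P[A_i] ≤ 8·p = 8·(1/96) = 1/12.
Numerically: 1/12 ≈ 0.083333.
Is 1/12 < 1? YES.
Since P[∪ A_i] ≤ 1/12 < 1, the complement has P[∩ A_i^c] ≥ 1 − 1/12 = 11/12 > 0, so some outcome avoids every A_i.

8·p = 1/12 ≈ 0.083333; existence CERTIFIED by the union bound.


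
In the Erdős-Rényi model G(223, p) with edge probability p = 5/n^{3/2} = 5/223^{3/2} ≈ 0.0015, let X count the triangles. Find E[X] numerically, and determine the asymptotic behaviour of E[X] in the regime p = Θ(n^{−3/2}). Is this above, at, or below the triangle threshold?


Number of potential triangles: C(223, 3) = 1823471.
Each occurs with probability p³ ≈ (0.0015)³ ≈ 3.38484e-09.
By linearity: E[X] = C(223, 3)·p³ ≈ 1823471 · 3.38484e-09 ≈ 0.006.
Since α = 3/2 > 1, p = c/n^{3/2} = o(1/n) is below the triangle threshold p ~ 1/n. Asymptotically E[X] ~ (c³/6)·n^{3(1−α)} = (5³/6)·n^{-1.5} → 0, so by Markov's inequality G has no triangles w.h.p.

E[X] ≈ 0.006; in regime p = Θ(1/n^{3/2}) E[X] tends to 0 (below the triangle threshold p ~ 1/n).


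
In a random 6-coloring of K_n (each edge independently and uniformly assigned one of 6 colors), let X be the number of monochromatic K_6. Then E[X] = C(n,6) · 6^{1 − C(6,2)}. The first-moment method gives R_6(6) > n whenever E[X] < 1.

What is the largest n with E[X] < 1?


We need C(n, 6) · 6^{1 − 15} < 1, i.e. C(n, 6) < 6^{15 − 1} = 78364164096.
Check values of n near the boundary:
  n = 194: C(194, 6) = 68482017072; 68482017072 < 78364164096? YES
  n = 195: C(195, 6) = 70656049360; 70656049360 < 78364164096? YES
  n = 196: C(196, 6) = 72887293024; 72887293024 < 78364164096? YES
  n = 197: C(197, 6) = 75176946208; 75176946208 < 78364164096? YES
  n = 198: C(198, 6) = 77526225777; 77526225777 < 78364164096? YES
  n = 199: C(199, 6) = 79936367511; 79936367511 < 78364164096? NO
  n = 200: C(200, 6) = 82408626300; 82408626300 < 78364164096? NO
  n = 201: C(201, 6) = 84944276340; 84944276340 < 78364164096? NO
The largest n with C(n, 6) < 78364164096 is n = 198 (where E[X] = 25842075259/26121388032 ≈ 0.989). Hence R_6(6) > 198, i.e. R_6(6) ≥ 199.

Largest n = 198; hence R_6(6) > 198.


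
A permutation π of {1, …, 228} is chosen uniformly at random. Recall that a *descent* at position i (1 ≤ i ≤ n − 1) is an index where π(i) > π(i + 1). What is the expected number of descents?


Write X = Σ X_I over i = 1, …, 227, with X_I the indicator of one descent.
There are 227 indicators.
For each fixed i, the pair (π(i), π(i+1)) is a uniformly random ordered pair of distinct values from {1, …, 228}; by symmetry P[π(i) > π(i+1)] = 1/2.
By linearity: E[X] = 227 · (1/2) = (228 − 1) · (1/2) = 227/2 ≈ 113.50000.

E[X] = 227/2 = 113.50000.


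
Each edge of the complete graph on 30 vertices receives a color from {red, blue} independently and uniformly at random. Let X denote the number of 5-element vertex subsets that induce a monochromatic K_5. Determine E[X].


Let X = Σ_S X_S over the C(30, 5) = 142506 subsets S of size 5, where X_S = 1 if the K_5 on S is monochromatic.
For a fixed S, the K_5 on S has C(5, 2) = 10 edges. P[all 10 edges red] = (1/2)^10, and likewise for blue, so P[monochromatic] = 2·(1/2)^10 = 2^{1 − 10} = 1/512.
By linearity of expectation: E[X] = C(30, 5) · 2^{1 − 10} = 142506 · 1/512 = 71253/256.
Numerically: E[X] ≈ 278.332031.

E[X] = C(30,5)·2^(1−C(5,2)) = 71253/256 ≈ 278.332031.


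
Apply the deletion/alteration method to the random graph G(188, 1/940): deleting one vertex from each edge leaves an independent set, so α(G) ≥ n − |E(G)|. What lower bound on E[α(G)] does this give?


E[|E(G)|] = C(188, 2)·p = 17578 · (1/940) = 187/10.
E[α(G)] ≥ n − E[|E(G)|] = 188 − 187/10 = 1693/10.
Numerically: ≈ 169.300000.
(This is only a lower bound; the true E[α(G)] may be larger.)

E[α(G)] ≥ 1693/10 ≈ 169.300000.


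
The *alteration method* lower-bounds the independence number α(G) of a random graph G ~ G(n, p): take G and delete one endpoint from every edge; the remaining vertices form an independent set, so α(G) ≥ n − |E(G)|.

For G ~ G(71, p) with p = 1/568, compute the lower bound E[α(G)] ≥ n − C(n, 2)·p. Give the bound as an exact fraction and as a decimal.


E[|E(G)|] = C(71, 2)·p = 2485 · (1/568) = 35/8.
E[α(G)] ≥ n − E[|E(G)|] = 71 − 35/8 = 533/8.
Numerically: ≈ 66.625000.
(This is only a lower bound; the true E[α(G)] may be larger.)

E[α(G)] ≥ 533/8 ≈ 66.625000.


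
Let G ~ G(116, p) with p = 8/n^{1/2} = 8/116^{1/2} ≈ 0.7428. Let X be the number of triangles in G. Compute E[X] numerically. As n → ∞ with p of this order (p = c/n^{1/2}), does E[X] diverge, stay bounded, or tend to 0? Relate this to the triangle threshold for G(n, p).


Number of potential triangles: C(116, 3) = 253460.
Each occurs with probability p³ ≈ (0.7428)³ ≈ 4.098104e-01.
By linearity: E[X] = C(116, 3)·p³ ≈ 253460 · 4.098104e-01 ≈ 103870.5444.
Since α = 1/2 < 1, p = c/n^{1/2} ≫ 1/n is above the triangle threshold p ~ 1/n. Asymptotically E[X] ~ (c³/6)·n^{3(1−α)} = (8³/6)·n^{1.5} → ∞; triangles are abundant w.h.p.

E[X] ≈ 103870.5444; in regime p = Θ(1/n^{1/2}) E[X] diverges (above the triangle threshold p ~ 1/n).


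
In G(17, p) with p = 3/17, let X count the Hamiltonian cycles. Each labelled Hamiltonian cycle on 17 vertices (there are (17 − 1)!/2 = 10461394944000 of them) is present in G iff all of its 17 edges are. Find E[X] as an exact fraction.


K_17 has (17 − 1)!/2 = 10461394944000 labelled Hamiltonian cycles.
For each such Hamiltonian cycle H, let X_H = 1 if all 17 edges of H are present in G. Then P[X_H = 1] = p^{17} = (3/17)^{17} = 129140163/827240261886336764177.
Summing the indicators: E[X] = Σ_H E[X_H] = 10461394944000 · p^{17} = 10461394944000 · 129140163/827240261886336764177 = 1350986248275535872000/827240261886336764177.
Numerically: E[X] ≈ 1.63312.

E[X] = 10461394944000 · (3/17)^{17} = 1350986248275535872000/827240261886336764177 ≈ 1.63312.


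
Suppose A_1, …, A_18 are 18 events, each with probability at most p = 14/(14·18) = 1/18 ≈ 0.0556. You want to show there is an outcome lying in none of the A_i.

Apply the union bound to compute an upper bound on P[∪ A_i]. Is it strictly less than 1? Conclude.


Union bound: P[∪_{i=1}^{18} A_i] ≤ Σ_i P[A_i] ≤ 18·p = 18·(1/18) = 1.
Numerically: 1 ≈ 1.0000.
Is 1 < 1? NO.
Since the bound 1 is ≥ 1, the union bound is uninformative here; it does NOT by itself certify existence.

18·p = 1 ≈ 1.0000; existence NOT certified by the union bound.


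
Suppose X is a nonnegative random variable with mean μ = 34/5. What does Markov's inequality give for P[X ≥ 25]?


μ = E[X] = 34/5, a = 25.
Markov: P[X ≥ 25] ≤ μ/a = (34/5)/25 = 34/125.
Numerically: ≈ 0.272000.
(Since a = 25 > μ = 6.800000, the bound 34/125 is < 1 and informative.)

P[X ≥ 25] ≤ 34/125 ≈ 0.272000.


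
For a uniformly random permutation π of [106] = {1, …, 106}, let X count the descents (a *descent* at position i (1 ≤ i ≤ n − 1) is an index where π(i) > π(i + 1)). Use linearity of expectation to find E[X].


Write X = Σ X_I over i = 1, …, 105, with X_I the indicator of one descent.
There are 105 indicators.
For each fixed i, the pair (π(i), π(i+1)) is a uniformly random ordered pair of distinct values from {1, …, 106}; by symmetry P[π(i) > π(i+1)] = 1/2.
By linearity: E[X] = 105 · (1/2) = (106 − 1) · (1/2) = 105/2 ≈ 52.5000.

E[X] = 105/2 = 52.5000.


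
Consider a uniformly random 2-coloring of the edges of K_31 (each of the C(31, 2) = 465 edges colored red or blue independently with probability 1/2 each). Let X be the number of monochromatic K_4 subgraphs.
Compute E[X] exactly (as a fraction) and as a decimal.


Let X = Σ_S X_S over the C(31, 4) = 31465 subsets S of size 4, where X_S = 1 if the K_4 on S is monochromatic.
For a fixed S, the K_4 on S has C(4, 2) = 6 edges. P[all 6 edges red] = (1/2)^6, and likewise for blue, so P[monochromatic] = 2·(1/2)^6 = 2^{1 − 6} = 1/32.
By linearity: E[X] = C(31, 4) · 2^{1 − 6} = 31465 · 1/32 = 31465/32.
Numerically: E[X] ≈ 983.281250.

E[X] = C(31,4)·2^(1−C(4,2)) = 31465/32 ≈ 983.281250.


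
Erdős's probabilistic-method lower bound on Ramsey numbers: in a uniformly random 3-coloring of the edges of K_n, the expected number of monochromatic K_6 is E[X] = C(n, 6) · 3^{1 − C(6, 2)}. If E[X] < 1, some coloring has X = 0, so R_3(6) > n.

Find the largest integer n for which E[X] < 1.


We need C(n, 6) · 3^{1 − 15} < 1, i.e. C(n, 6) < 3^{15 − 1} = 4782969.
Check values of n near the boundary:
  n = 40: C(40, 6) = 3838380; 3838380 < 4782969? YES
  n = 41: C(41, 6) = 4496388; 4496388 < 4782969? YES
  n = 42: C(42, 6) = 5245786; 5245786 < 4782969? NO
  n = 43: C(43, 6) = 6096454; 6096454 < 4782969? NO
The largest n with C(n, 6) < 4782969 is n = 41 (where E[X] = 1498796/1594323 ≈ 0.9400830). Hence R_3(6) > 41, i.e. R_3(6) ≥ 42.

Largest n = 41; hence R_3(6) > 41.


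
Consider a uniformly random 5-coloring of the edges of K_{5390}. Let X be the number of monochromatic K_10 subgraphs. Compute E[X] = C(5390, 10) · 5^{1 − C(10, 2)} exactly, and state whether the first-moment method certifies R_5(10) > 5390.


E[X] = C(5390, 10) · 5^{1 − 45} = 5655833965919099070255434039753 · 5^{−44} = 5655833965919099070255434039753/5684341886080801486968994140625.
As a reduced fraction: E[X] = 5655833965919099070255434039753/5684341886080801486968994140625 ≈ 0.9949848.
Is E[X] < 1? YES.
Since E[X] < 1, there exists a 5-coloring of K_{5390} with no monochromatic K_10; hence R_5(10) > 5390.

E[X] = 5655833965919099070255434039753/5684341886080801486968994140625 ≈ 0.9949848; E[X] < 1, so R_5(10) > 5390.


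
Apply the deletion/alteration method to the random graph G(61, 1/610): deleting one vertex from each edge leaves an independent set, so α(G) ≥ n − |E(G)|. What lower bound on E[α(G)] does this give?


E[|E(G)|] = C(61, 2)·p = 1830 · (1/610) = 3.
E[α(G)] ≥ n − E[|E(G)|] = 61 − 3 = 58.
Numerically: ≈ 58.00000.
(This is only a lower bound; the true E[α(G)] may be larger.)

E[α(G)] ≥ 58 ≈ 58.00000.


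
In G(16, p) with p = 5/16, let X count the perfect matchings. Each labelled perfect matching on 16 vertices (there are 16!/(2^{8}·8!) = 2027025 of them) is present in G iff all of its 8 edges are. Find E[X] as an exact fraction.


K_16 has 16!/(2^{8}·8!) = 2027025 labelled perfect matchings.
For each such perfect matching H, let X_H = 1 if all 8 edges of H are present in G. Then P[X_H = 1] = p^{8} = (5/16)^{8} = 390625/4294967296.
Summing the indicators: E[X] = Σ_H E[X_H] = 2027025 · p^{8} = 2027025 · 390625/4294967296 = 791806640625/4294967296.
Numerically: E[X] ≈ 184.4.

E[X] = 2027025 · (5/16)^{8} = 791806640625/4294967296 ≈ 184.4.


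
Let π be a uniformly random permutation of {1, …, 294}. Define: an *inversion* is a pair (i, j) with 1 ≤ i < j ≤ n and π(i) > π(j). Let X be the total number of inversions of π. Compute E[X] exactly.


Write X = Σ X_I over the C(294, 2) = 43071 pairs i < j, with X_I the indicator of one inversion.
There are 43071 indicators.
For each fixed pair i < j, the values π(i) and π(j) are two distinct elements of {1, …, 294} in uniformly random order; by symmetry P[π(i) > π(j)] = 1/2.
By linearity: E[X] = 43071 · (1/2) = C(294, 2) · (1/2) = 43071/2 = 43071/2 ≈ 21535.5000.

E[X] = 43071/2 = 21535.5000.


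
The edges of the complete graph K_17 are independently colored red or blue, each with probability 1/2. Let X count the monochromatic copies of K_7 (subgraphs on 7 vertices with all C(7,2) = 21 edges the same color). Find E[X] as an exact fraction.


Let X = Σ_S X_S over the C(17, 7) = 19448 subsets S of size 7, where X_S = 1 if the K_7 on S is monochromatic.
For a fixed S, the K_7 on S has C(7, 2) = 21 edges. P[all 21 edges red] = (1/2)^21, and likewise for blue, so P[monochromatic] = 2·(1/2)^21 = 2^{1 − 21} = 1/1048576.
By linearity: E[X] = C(17, 7) · 2^{1 − 21} = 19448 · 1/1048576 = 2431/131072.
Numerically: E[X] ≈ 0.018547.

E[X] = C(17,7)·2^(1−C(7,2)) = 2431/131072 ≈ 0.018547.


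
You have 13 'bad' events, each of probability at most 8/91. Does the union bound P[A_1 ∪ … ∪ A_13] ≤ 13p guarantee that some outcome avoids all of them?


Union bound: P[∪_{i=1}^{13} A_i] ≤ Σ_i P[A_i] ≤ 13·p = 13·(8/91) = 8/7.
Numerically: 8/7 ≈ 1.1428571.
Is 8/7 < 1? NO.
Since the bound 8/7 is ≥ 1, the union bound is uninformative here; it does NOT by itself certify existence.

13·p = 8/7 ≈ 1.1428571; existence NOT certified by the union bound.


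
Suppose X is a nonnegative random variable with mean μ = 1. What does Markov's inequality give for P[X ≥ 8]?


μ = E[X] = 1, a = 8.
Markov: P[X ≥ 8] ≤ μ/a = (1)/8 = 1/8.
Numerically: ≈ 0.1250.
(Since a = 8 > μ = 1.0000, the bound 1/8 is < 1 and informative.)

P[X ≥ 8] ≤ 1/8 ≈ 0.1250.


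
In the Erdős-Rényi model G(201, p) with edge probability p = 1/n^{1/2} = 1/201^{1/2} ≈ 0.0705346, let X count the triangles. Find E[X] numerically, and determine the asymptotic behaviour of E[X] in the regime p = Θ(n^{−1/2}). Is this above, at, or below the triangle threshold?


Number of potential triangles: C(201, 3) = 1333300.
Each occurs with probability p³ ≈ (0.0705346)³ ≈ 3.50918217e-04.
By linearity: E[X] = C(201, 3)·p³ ≈ 1333300 · 3.50918217e-04 ≈ 467.879259.
Since α = 1/2 < 1, p = c/n^{1/2} ≫ 1/n is above the triangle threshold p ~ 1/n. Asymptotically E[X] ~ (c³/6)·n^{3(1−α)} = (1³/6)·n^{1.5} → ∞; triangles are abundant w.h.p.

E[X] ≈ 467.879259; in regime p = Θ(1/n^{1/2}) E[X] diverges (above the triangle threshold p ~ 1/n).


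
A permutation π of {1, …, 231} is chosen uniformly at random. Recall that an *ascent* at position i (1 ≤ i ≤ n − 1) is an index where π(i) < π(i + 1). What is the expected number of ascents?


Write X = Σ X_I over i = 1, …, 230, with X_I the indicator of one ascent.
There are 230 indicators.
For each fixed i, the pair (π(i), π(i+1)) is a uniformly random ordered pair of distinct values from {1, …, 231}; by symmetry P[π(i) < π(i+1)] = 1/2.
By linearity: E[X] = 230 · (1/2) = (231 − 1) · (1/2) = 115 ≈ 115.0000.

E[X] = 115 = 115.0000.


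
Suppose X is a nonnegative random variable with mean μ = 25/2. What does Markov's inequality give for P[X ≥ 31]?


μ = E[X] = 25/2, a = 31.
Markov: P[X ≥ 31] ≤ μ/a = (25/2)/31 = 25/62.
Numerically: ≈ 0.403226.
(Since a = 31 > μ = 12.500000, the bound 25/62 is < 1 and informative.)

P[X ≥ 31] ≤ 25/62 ≈ 0.403226.


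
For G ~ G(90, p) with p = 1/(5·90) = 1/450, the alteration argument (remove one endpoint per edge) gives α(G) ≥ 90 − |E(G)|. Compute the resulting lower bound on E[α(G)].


E[|E(G)|] = C(90, 2)·p = 4005 · (1/450) = 89/10.
E[α(G)] ≥ n − E[|E(G)|] = 90 − 89/10 = 811/10.
Numerically: ≈ 81.10000.
(This is only a lower bound; the true E[α(G)] may be larger.)

E[α(G)] ≥ 811/10 ≈ 81.10000.


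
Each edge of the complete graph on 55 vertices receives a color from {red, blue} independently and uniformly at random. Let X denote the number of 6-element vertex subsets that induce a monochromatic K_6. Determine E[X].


Let X = Σ_S X_S over the C(55, 6) = 28989675 subsets S of size 6, where X_S = 1 if the K_6 on S is monochromatic.
For a fixed S, the K_6 on S has C(6, 2) = 15 edges. P[all 15 edges red] = (1/2)^15, and likewise for blue, so P[monochromatic] = 2·(1/2)^15 = 2^{1 − 15} = 1/16384.
By linearity of expectation: E[X] = C(55, 6) · 2^{1 − 15} = 28989675 · 1/16384 = 28989675/16384.
Numerically: E[X] ≈ 1769.38934.

E[X] = C(55,6)·2^(1−C(6,2)) = 28989675/16384 ≈ 1769.38934.


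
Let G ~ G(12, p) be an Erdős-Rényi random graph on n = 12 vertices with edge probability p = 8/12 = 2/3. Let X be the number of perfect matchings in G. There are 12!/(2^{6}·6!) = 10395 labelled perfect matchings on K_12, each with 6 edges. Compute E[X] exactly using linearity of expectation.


K_12 has 12!/(2^{6}·6!) = 10395 labelled perfect matchings.
For each such perfect matching H, let X_H = 1 if all 6 edges of H are present in G. Then P[X_H = 1] = p^{6} = (2/3)^{6} = 64/729.
Summing the indicators: E[X] = Σ_H E[X_H] = 10395 · p^{6} = 10395 · 64/729 = 24640/27.
Numerically: E[X] ≈ 913.

E[X] = 10395 · (2/3)^{6} = 24640/27 ≈ 913.


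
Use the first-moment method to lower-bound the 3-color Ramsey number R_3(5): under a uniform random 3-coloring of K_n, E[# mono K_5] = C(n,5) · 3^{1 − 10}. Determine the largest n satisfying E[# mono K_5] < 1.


We need C(n, 5) · 3^{1 − 10} < 1, i.e. C(n, 5) < 3^{10 − 1} = 19683.
Check values of n near the boundary:
  n = 14: C(14, 5) = 2002; 2002 < 19683? YES
  n = 15: C(15, 5) = 3003; 3003 < 19683? YES
  n = 16: C(16, 5) = 4368; 4368 < 19683? YES
  n = 17: C(17, 5) = 6188; 6188 < 19683? YES
  n = 18: C(18, 5) = 8568; 8568 < 19683? YES
  n = 19: C(19, 5) = 11628; 11628 < 19683? YES
  n = 20: C(20, 5) = 15504; 15504 < 19683? YES
  n = 21: C(21, 5) = 20349; 20349 < 19683? NO
  n = 22: C(22, 5) = 26334; 26334 < 19683? NO
  n = 23: C(23, 5) = 33649; 33649 < 19683? NO
The largest n with C(n, 5) < 19683 is n = 20 (where E[X] = 5168/6561 ≈ 0.7877). Hence R_3(5) > 20, i.e. R_3(5) ≥ 21.

Largest n = 20; hence R_3(5) > 20.


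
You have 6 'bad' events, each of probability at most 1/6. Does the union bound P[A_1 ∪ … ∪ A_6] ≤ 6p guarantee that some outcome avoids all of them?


Union bound: P[∪_{i=1}^{6} A_i] ≤ Σ_i P[A_i] ≤ 6·p = 6·(1/6) = 1.
Numerically: 1 ≈ 1.00000.
Is 1 < 1? NO.
Since the bound 1 is ≥ 1, the union bound is uninformative here; it does NOT by itself certify existence.

6·p = 1 ≈ 1.00000; existence NOT certified by the union bound.


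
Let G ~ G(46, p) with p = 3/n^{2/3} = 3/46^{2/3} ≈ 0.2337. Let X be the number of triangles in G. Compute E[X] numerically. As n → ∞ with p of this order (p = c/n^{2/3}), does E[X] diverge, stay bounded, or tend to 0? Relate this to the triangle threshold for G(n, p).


Number of potential triangles: C(46, 3) = 15180.
Each occurs with probability p³ ≈ (0.2337)³ ≈ 1.275992e-02.
By linearity: E[X] = C(46, 3)·p³ ≈ 15180 · 1.275992e-02 ≈ 193.6957.
Since α = 2/3 < 1, p = c/n^{2/3} ≫ 1/n is above the triangle threshold p ~ 1/n. Asymptotically E[X] ~ (c³/6)·n^{3(1−α)} = (3³/6)·n^{1} → ∞; triangles are abundant w.h.p.

E[X] ≈ 193.6957; in regime p = Θ(1/n^{2/3}) E[X] diverges (above the triangle threshold p ~ 1/n).


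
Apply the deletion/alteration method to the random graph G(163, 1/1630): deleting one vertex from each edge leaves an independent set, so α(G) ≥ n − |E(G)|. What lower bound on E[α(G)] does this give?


E[|E(G)|] = C(163, 2)·p = 13203 · (1/1630) = 81/10.
E[α(G)] ≥ n − E[|E(G)|] = 163 − 81/10 = 1549/10.
Numerically: ≈ 154.9000.
(This is only a lower bound; the true E[α(G)] may be larger.)

E[α(G)] ≥ 1549/10 ≈ 154.9000.


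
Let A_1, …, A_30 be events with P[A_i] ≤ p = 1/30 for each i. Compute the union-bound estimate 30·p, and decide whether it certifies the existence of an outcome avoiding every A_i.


Union bound: P[∪_{i=1}^{30} A_i] ≤ Σ_i P[A_i] ≤ 30·p = 30·(1/30) = 1.
Numerically: 1 ≈ 1.0000000.
Is 1 < 1? NO.
Since the bound 1 is ≥ 1, the union bound is uninformative here; it does NOT by itself certify existence.

30·p = 1 ≈ 1.0000000; existence NOT certified by the union bound.


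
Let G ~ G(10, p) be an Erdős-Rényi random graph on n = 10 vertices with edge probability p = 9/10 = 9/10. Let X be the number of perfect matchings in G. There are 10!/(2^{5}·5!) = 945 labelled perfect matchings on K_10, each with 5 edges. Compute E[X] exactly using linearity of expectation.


K_10 has 10!/(2^{5}·5!) = 945 labelled perfect matchings.
For each such perfect matching H, let X_H = 1 if all 5 edges of H are present in G. Then P[X_H = 1] = p^{5} = (9/10)^{5} = 59049/100000.
By linearity: E[X] = Σ_H E[X_H] = 945 · p^{5} = 945 · 59049/100000 = 11160261/20000.
Numerically: E[X] ≈ 558.013.

E[X] = 945 · (9/10)^{5} = 11160261/20000 ≈ 558.013.


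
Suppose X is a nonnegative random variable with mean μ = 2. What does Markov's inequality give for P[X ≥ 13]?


μ = E[X] = 2, a = 13.
Markov: P[X ≥ 13] ≤ μ/a = (2)/13 = 2/13.
Numerically: ≈ 0.15385.
(Since a = 13 > μ = 2.00000, the bound 2/13 is < 1 and informative.)

P[X ≥ 13] ≤ 2/13 ≈ 0.15385.


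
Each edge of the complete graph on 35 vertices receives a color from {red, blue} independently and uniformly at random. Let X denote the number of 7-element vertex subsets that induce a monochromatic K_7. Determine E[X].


Let X = Σ_S X_S over the C(35, 7) = 6724520 subsets S of size 7, where X_S = 1 if the K_7 on S is monochromatic.
For a fixed S, the K_7 on S has C(7, 2) = 21 edges. P[all 21 edges red] = (1/2)^21, and likewise for blue, so P[monochromatic] = 2·(1/2)^21 = 2^{1 − 21} = 1/1048576.
By linearity of expectation: E[X] = C(35, 7) · 2^{1 − 21} = 6724520 · 1/1048576 = 840565/131072.
Numerically: E[X] ≈ 6.4130.

E[X] = C(35,7)·2^(1−C(7,2)) = 840565/131072 ≈ 6.4130.


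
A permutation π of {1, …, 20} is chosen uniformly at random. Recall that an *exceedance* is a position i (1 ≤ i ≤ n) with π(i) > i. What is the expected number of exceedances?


Write X = Σ_{i=1}^{20} X_i, where X_i = 1_{π(i) > i}.
For each fixed i, π(i) is uniform over {1, …, 20} (marginal of a uniform permutation), so P[π(i) > i] = (n − i)/n. Summing: Σ_{i=1}^{20} (n − i)/n = (0 + 1 + … + 19)/20 = 20(20 − 1)/(2·20) = (20 − 1)/2.
Hence E[X] = Σ_{i=1}^{20} (20 − i)/20 = 19/2 ≈ 9.500.

E[X] = 19/2 = 9.500.


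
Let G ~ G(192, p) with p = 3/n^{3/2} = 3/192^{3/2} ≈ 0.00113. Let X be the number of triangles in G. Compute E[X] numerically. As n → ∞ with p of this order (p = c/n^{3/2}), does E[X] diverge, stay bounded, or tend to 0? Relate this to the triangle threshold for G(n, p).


Number of potential triangles: C(192, 3) = 1161280.
Each occurs with probability p³ ≈ (0.00113)³ ≈ 1.43386e-09.
By linearity: E[X] = C(192, 3)·p³ ≈ 1161280 · 1.43386e-09 ≈ 0.002.
Since α = 3/2 > 1, p = c/n^{3/2} = o(1/n) is below the triangle threshold p ~ 1/n. Asymptotically E[X] ~ (c³/6)·n^{3(1−α)} = (3³/6)·n^{-1.5} → 0, so by Markov's inequality G has no triangles w.h.p.

E[X] ≈ 0.002; in regime p = Θ(1/n^{3/2}) E[X] tends to 0 (below the triangle threshold p ~ 1/n).


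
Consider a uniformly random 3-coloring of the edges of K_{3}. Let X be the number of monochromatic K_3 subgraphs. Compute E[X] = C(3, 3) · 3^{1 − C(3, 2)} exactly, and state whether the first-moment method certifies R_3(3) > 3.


E[X] = C(3, 3) · 3^{1 − 3} = 1 · 3^{−2} = 1/9.
As a reduced fraction: E[X] = 1/9 ≈ 0.111111.
Is E[X] < 1? YES.
Since E[X] < 1, there exists a 3-coloring of K_{3} with no monochromatic K_3; hence R_3(3) > 3.

E[X] = 1/9 ≈ 0.111111; E[X] < 1, so R_3(3) > 3.


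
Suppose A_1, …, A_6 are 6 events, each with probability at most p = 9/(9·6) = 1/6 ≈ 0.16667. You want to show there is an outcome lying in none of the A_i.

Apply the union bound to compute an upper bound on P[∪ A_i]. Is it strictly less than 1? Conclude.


Union bound: P[∪_{i=1}^{6} A_i] ≤ Σ_i P[A_i] ≤ 6·p = 6·(1/6) = 1.
Numerically: 1 ≈ 1.00000.
Is 1 < 1? NO.
Since the bound 1 is ≥ 1, the union bound is uninformative here; it does NOT by itself certify existence.

6·p = 1 ≈ 1.00000; existence NOT certified by the union bound.


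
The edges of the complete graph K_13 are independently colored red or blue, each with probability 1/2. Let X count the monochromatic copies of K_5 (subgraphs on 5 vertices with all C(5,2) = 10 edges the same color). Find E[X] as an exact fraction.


Let X = Σ_S X_S over the C(13, 5) = 1287 subsets S of size 5, where X_S = 1 if the K_5 on S is monochromatic.
For a fixed S, the K_5 on S has C(5, 2) = 10 edges. P[all 10 edges red] = (1/2)^10, and likewise for blue, so P[monochromatic] = 2·(1/2)^10 = 2^{1 − 10} = 1/512.
By linearity: E[X] = C(13, 5) · 2^{1 − 10} = 1287 · 1/512 = 1287/512.
Numerically: E[X] ≈ 2.51367.

E[X] = C(13,5)·2^(1−C(5,2)) = 1287/512 ≈ 2.51367.
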